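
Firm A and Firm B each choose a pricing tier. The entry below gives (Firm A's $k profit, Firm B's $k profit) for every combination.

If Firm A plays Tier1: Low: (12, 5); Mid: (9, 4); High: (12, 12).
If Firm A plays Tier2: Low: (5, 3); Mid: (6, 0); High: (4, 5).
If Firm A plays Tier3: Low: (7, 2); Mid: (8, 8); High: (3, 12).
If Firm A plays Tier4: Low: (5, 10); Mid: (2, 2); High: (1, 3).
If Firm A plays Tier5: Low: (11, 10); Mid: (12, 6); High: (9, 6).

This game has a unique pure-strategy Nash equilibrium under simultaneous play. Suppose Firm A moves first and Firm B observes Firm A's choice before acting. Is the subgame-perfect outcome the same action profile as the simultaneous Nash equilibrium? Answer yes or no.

yes

Solve by backward induction (Firm A leads).
- Tier1: BR = High, leader payoff 12.
- Tier2: BR = High, leader payoff 4.
- Tier3: BR = High, leader payoff 3.
- Tier4: BR = Low, leader payoff 5.
- Tier5: BR = Low, leader payoff 11.
Firm A's induced payoffs are 12, 4, 3, 5, 11, so Firm A commits to Tier1. Subgame-perfect outcome: (Tier1, High) with payoffs (12, 12).
Now find the simultaneous Nash equilibrium.
Firm A's best replies: Low→Tier1; Mid→Tier5; High→Tier1.
Firm B's best replies: Tier1→High; Tier2→High; Tier3→High; Tier4→Low; Tier5→Low.
The unique mutual best reply is (Tier1, High), giving (12, 12).
Sequential outcome (Tier1, High) coincides with the Nash profile (Tier1, High).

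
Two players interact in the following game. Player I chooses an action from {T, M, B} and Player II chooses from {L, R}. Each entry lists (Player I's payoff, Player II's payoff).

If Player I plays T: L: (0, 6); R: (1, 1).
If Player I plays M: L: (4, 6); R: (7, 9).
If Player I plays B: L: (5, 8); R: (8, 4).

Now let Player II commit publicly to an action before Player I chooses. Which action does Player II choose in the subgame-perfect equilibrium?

Solve by backward induction (Player II leads).
- L: Player I compares 0, 4, 5 and picks B; Player II would get 8.
- R: Player I compares 1, 7, 8 and picks B; Player II would get 4.
Maximizing over 8, 4, Player II chooses L. Subgame-perfect outcome: (B, L) with payoffs (5, 8).

L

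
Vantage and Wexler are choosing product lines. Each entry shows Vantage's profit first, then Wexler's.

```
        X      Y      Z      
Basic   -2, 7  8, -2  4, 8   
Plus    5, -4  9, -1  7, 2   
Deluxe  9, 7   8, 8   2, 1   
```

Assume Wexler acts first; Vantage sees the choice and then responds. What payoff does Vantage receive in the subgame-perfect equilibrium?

Work backward from Vantage's decision.
- X: Vantage compares -2, 5, 9 and picks Deluxe; Wexler would get 7.
- Y: Vantage compares 8, 9, 8 and picks Plus; Wexler would get -1.
- Z: Vantage compares 4, 7, 2 and picks Plus; Wexler would get 2.
Wexler's induced payoffs are 7, -1, 2, so Wexler commits to X. Subgame-perfect outcome: (Deluxe, X) with payoffs (9, 7).

9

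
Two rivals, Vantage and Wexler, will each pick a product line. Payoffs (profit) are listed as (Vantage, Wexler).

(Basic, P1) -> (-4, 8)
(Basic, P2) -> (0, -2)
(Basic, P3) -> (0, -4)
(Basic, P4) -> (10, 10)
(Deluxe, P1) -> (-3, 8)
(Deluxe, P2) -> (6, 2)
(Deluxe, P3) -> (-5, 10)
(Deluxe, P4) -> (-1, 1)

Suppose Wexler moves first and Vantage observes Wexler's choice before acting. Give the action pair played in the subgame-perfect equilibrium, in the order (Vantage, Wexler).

Solve by backward induction (Wexler leads).
- P1: Vantage compares -4, -3 and picks Deluxe; Wexler would get 8.
- P2: Vantage compares 0, 6 and picks Deluxe; Wexler would get 2.
- P3: Vantage compares 0, -5 and picks Basic; Wexler would get -4.
- P4: Vantage compares 10, -1 and picks Basic; Wexler would get 10.
Maximizing over 8, 2, -4, 10, Wexler chooses P4. Subgame-perfect outcome: (Basic, P4) with payoffs (10, 10).

(Basic, P4)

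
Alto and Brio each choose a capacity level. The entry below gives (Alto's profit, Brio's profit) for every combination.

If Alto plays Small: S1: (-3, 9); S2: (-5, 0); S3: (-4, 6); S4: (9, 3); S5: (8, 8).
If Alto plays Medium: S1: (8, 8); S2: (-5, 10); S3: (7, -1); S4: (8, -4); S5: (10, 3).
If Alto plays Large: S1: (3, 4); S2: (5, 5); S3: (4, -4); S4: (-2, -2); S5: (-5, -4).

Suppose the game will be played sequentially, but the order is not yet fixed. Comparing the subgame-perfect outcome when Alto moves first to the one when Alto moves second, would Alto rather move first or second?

second

If Alto leads: Brio's best replies are Small→S1, Medium→S2, Large→S2; Alto's induced payoffs -3, -5, 5; outcome (Large, S2), payoffs (5, 5).
If Brio leads: Alto's best replies are S1→Medium, S2→Large, S3→Medium, S4→Small, S5→Medium; Brio's induced payoffs 8, 5, -1, 3, 3; outcome (Medium, S1), payoffs (8, 8).
Alto gets 5 moving first and 8 moving second, so Alto prefers to move second.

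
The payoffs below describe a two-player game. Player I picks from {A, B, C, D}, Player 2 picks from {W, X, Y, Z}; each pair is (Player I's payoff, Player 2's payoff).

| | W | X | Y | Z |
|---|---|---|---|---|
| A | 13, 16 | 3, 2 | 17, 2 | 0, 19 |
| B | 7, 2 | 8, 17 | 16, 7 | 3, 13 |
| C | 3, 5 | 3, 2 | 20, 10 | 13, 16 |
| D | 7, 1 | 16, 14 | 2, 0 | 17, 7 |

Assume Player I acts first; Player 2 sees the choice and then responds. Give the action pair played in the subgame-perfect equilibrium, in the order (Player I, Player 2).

Backward induction with Player I moving first.
- A: Player 2 compares 16, 2, 2, 19 and picks Z; Player I would get 0.
- B: Player 2 compares 2, 17, 7, 13 and picks X; Player I would get 8.
- C: Player 2 compares 5, 2, 10, 16 and picks Z; Player I would get 13.
- D: Player 2 compares 1, 14, 0, 7 and picks X; Player I would get 16.
Maximizing over 0, 8, 13, 16, Player I chooses D. Subgame-perfect outcome: (D, X) with payoffs (16, 14).

(D, X)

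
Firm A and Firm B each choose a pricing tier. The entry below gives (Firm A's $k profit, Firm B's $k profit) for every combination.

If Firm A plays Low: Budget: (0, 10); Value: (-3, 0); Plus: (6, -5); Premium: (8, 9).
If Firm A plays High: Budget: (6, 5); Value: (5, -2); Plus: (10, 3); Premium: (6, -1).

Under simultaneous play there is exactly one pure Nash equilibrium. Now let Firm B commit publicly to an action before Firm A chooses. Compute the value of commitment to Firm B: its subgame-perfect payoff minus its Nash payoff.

4

Solve by backward induction (Firm B leads).
- Budget: Firm A compares 0, 6 and picks High; Firm B would get 5.
- Value: Firm A compares -3, 5 and picks High; Firm B would get -2.
- Plus: Firm A compares 6, 10 and picks High; Firm B would get 3.
- Premium: Firm A compares 8, 6 and picks Low; Firm B would get 9.
Among 5, -2, 3, 9, the best is 9 at Premium. Subgame-perfect outcome: (Low, Premium) with payoffs (8, 9).
Now find the simultaneous Nash equilibrium.
Firm A's best replies: Budget→High; Value→High; Plus→High; Premium→Low.
Firm B's best replies: Low→Budget; High→Budget.
Only (High, Budget) has each player best-responding; Nash payoffs (6, 5).
Firm B's commitment gain: 9 − 5 = 4.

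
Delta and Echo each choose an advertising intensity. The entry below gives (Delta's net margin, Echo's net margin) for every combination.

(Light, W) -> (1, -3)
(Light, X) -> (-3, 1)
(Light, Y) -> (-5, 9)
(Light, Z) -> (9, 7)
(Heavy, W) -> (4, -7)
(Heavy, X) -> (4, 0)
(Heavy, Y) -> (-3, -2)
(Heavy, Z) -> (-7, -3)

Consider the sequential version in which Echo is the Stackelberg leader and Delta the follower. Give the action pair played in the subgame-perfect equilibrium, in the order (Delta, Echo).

Solve by backward induction (Echo leads).
- W → Delta plays Heavy (best of 1, 4); Echo gets -7.
- X → Delta plays Heavy (best of -3, 4); Echo gets 0.
- Y → Delta plays Heavy (best of -5, -3); Echo gets -2.
- Z → Delta plays Light (best of 9, -7); Echo gets 7.
Among -7, 0, -2, 7, the best is 7 at Z. Subgame-perfect outcome: (Light, Z) with payoffs (9, 7).

(Light, Z)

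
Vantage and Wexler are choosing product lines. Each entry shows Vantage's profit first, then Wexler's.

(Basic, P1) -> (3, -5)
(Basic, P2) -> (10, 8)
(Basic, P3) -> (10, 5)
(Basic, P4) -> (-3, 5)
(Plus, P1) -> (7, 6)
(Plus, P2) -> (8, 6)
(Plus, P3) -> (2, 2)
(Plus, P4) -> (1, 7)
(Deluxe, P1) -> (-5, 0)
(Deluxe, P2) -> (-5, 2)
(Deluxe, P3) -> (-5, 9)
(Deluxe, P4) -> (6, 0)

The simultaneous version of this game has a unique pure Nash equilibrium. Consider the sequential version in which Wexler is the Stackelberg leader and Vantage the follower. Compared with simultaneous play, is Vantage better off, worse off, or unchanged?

Vantage best-responds to each possible Wexler move:
- P1: BR = Plus, leader payoff 6.
- P2: BR = Basic, leader payoff 8.
- P3: BR = Basic, leader payoff 5.
- P4: BR = Deluxe, leader payoff 0.
Among 6, 8, 5, 0, the best is 8 at P2. Subgame-perfect outcome: (Basic, P2) with payoffs (10, 8).
For the simultaneous game, intersect best replies.
Vantage's best replies: P1→Plus; P2→Basic; P3→Basic; P4→Deluxe.
Wexler's best replies: Basic→P2; Plus→P4; Deluxe→P3.
The unique mutual best reply is (Basic, P2), giving (10, 8).
Vantage earns 10 sequentially versus 10 at the Nash outcome: unchanged.

unchanged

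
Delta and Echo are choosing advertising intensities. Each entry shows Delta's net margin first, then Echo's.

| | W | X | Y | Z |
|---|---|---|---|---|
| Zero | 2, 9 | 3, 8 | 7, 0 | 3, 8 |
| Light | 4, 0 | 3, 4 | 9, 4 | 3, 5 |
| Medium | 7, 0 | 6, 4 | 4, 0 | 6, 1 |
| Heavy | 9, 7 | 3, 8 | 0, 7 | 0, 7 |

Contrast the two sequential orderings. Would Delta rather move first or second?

If Delta leads: Echo's best replies are Zero→W, Light→Z, Medium→X, Heavy→X; Delta's induced payoffs 2, 3, 6, 3; outcome (Medium, X), payoffs (6, 4).
If Echo leads: Delta's best replies are W→Heavy, X→Medium, Y→Light, Z→Medium; Echo's induced payoffs 7, 4, 4, 1; outcome (Heavy, W), payoffs (9, 7).
Delta gets 6 moving first and 9 moving second, so Delta prefers to move second.

second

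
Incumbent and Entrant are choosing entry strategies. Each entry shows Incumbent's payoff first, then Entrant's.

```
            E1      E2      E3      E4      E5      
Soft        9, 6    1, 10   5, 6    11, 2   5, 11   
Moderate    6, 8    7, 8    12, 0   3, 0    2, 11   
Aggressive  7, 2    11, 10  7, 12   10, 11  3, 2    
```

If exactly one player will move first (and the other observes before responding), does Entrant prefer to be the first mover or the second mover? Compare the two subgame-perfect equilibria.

second

If Incumbent leads: Entrant's best replies are Soft→E5, Moderate→E5, Aggressive→E3; Incumbent's induced payoffs 5, 2, 7; outcome (Aggressive, E3), payoffs (7, 12).
If Entrant leads: Incumbent's best replies are E1→Soft, E2→Aggressive, E3→Moderate, E4→Soft, E5→Soft; Entrant's induced payoffs 6, 10, 0, 2, 11; outcome (Soft, E5), payoffs (5, 11).
Entrant gets 11 moving first and 12 moving second, so Entrant prefers to move second.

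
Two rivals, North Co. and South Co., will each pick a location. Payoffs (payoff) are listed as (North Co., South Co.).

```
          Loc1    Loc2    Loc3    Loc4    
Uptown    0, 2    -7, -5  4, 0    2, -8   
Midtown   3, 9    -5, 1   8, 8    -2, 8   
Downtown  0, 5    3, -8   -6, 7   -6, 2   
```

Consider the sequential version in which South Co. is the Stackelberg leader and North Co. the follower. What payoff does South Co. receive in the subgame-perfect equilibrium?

9

Backward induction with South Co. moving first.
- Loc1: North Co. compares 0, 3, 0 and picks Midtown; South Co. would get 9.
- Loc2: North Co. compares -7, -5, 3 and picks Downtown; South Co. would get -8.
- Loc3: North Co. compares 4, 8, -6 and picks Midtown; South Co. would get 8.
- Loc4: North Co. compares 2, -2, -6 and picks Uptown; South Co. would get -8.
Among 9, -8, 8, -8, the best is 9 at Loc1. Subgame-perfect outcome: (Midtown, Loc1) with payoffs (3, 9).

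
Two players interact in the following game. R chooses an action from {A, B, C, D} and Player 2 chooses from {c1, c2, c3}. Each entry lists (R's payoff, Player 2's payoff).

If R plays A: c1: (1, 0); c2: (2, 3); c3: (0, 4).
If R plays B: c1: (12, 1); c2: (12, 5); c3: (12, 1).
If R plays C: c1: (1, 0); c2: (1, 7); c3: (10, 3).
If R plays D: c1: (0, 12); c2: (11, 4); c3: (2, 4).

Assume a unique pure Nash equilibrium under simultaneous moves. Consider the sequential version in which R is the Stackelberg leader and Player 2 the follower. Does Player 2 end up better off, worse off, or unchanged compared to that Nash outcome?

unchanged

Player 2 best-responds to each possible R move:
- A: BR = c3, leader payoff 0.
- B: BR = c2, leader payoff 12.
- C: BR = c2, leader payoff 1.
- D: BR = c1, leader payoff 0.
Maximizing over 0, 12, 1, 0, R chooses B. Subgame-perfect outcome: (B, c2) with payoffs (12, 5).
For the simultaneous game, intersect best replies.
R's best replies: c1→B; c2→B; c3→B.
Player 2's best replies: A→c3; B→c2; C→c2; D→c1.
Only (B, c2) has each player best-responding; Nash payoffs (12, 5).
Player 2 earns 5 sequentially versus 5 at the Nash outcome: unchanged.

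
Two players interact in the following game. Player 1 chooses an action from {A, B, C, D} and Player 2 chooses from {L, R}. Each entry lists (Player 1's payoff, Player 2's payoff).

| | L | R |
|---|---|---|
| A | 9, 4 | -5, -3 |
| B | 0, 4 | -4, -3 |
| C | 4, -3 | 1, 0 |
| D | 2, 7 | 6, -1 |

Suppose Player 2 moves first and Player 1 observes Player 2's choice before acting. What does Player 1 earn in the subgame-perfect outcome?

Backward induction with Player 2 moving first.
- L: BR = A, leader payoff 4.
- R: BR = D, leader payoff -1.
Player 2's induced payoffs are 4, -1, so Player 2 commits to L. Subgame-perfect outcome: (A, L) with payoffs (9, 4).

9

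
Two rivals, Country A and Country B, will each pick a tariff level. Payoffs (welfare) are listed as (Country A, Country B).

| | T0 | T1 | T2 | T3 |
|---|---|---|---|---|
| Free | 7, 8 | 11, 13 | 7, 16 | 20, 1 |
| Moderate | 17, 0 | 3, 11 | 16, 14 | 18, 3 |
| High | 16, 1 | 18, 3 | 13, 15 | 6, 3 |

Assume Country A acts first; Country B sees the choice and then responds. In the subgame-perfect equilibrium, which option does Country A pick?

Work backward from Country B's decision.
- Free: BR = T2, leader payoff 7.
- Moderate: BR = T2, leader payoff 16.
- High: BR = T2, leader payoff 13.
Country A's induced payoffs are 7, 16, 13, so Country A commits to Moderate. Subgame-perfect outcome: (Moderate, T2) with payoffs (16, 14).

Moderate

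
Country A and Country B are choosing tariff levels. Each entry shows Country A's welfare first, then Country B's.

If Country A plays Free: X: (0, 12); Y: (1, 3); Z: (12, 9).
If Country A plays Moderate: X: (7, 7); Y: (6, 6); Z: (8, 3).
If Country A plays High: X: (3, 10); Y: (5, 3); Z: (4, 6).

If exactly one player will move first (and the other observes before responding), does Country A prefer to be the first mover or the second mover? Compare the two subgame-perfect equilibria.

second

If Country A leads: Country B's best replies are Free→X, Moderate→X, High→X; Country A's induced payoffs 0, 7, 3; outcome (Moderate, X), payoffs (7, 7).
If Country B leads: Country A's best replies are X→Moderate, Y→Moderate, Z→Free; Country B's induced payoffs 7, 6, 9; outcome (Free, Z), payoffs (12, 9).
Country A gets 7 moving first and 12 moving second, so Country A prefers to move second.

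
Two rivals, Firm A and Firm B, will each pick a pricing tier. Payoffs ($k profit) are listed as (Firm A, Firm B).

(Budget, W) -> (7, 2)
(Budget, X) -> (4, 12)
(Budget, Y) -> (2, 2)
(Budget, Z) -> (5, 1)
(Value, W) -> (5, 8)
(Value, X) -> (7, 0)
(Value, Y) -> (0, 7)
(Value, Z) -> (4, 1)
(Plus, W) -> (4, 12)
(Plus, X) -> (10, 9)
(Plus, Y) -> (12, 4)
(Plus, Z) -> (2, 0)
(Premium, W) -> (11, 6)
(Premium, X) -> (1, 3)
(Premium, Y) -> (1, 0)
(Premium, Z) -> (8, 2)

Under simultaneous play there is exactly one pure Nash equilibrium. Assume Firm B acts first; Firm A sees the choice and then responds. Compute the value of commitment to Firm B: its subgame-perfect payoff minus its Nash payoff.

3

Solve by backward induction (Firm B leads).
- W → Firm A plays Premium (best of 7, 5, 4, 11); Firm B gets 6.
- X → Firm A plays Plus (best of 4, 7, 10, 1); Firm B gets 9.
- Y → Firm A plays Plus (best of 2, 0, 12, 1); Firm B gets 4.
- Z → Firm A plays Premium (best of 5, 4, 2, 8); Firm B gets 2.
Firm B's induced payoffs are 6, 9, 4, 2, so Firm B commits to X. Subgame-perfect outcome: (Plus, X) with payoffs (10, 9).
Under simultaneous play:
Firm A's best replies: W→Premium; X→Plus; Y→Plus; Z→Premium.
Firm B's best replies: Budget→X; Value→W; Plus→W; Premium→W.
The unique mutual best reply is (Premium, W), giving (11, 6).
Firm B's commitment gain: 9 − 6 = 3.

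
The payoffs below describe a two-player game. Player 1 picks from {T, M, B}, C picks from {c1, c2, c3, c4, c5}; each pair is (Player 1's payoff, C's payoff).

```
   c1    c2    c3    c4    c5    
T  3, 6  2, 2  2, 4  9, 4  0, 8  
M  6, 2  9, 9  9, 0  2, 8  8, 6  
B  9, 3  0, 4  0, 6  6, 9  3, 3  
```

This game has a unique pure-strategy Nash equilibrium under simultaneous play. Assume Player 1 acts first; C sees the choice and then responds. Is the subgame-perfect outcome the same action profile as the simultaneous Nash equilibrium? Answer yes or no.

yes

Work backward from C's decision.
- T → C plays c5 (best of 6, 2, 4, 4, 8); Player 1 gets 0.
- M → C plays c2 (best of 2, 9, 0, 8, 6); Player 1 gets 9.
- B → C plays c4 (best of 3, 4, 6, 9, 3); Player 1 gets 6.
Among 0, 9, 6, the best is 9 at M. Subgame-perfect outcome: (M, c2) with payoffs (9, 9).
Under simultaneous play:
Player 1's best replies: c1→B; c2→M; c3→M; c4→T; c5→M.
C's best replies: T→c5; M→c2; B→c4.
The unique mutual best reply is (M, c2), giving (9, 9).
Sequential outcome (M, c2) coincides with the Nash profile (M, c2).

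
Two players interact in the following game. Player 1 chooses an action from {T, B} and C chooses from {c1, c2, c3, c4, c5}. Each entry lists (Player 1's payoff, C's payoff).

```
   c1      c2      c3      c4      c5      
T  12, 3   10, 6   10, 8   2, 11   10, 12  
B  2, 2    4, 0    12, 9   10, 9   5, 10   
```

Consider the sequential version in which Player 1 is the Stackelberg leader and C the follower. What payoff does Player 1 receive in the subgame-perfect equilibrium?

10

Work backward from C's decision.
- T → C plays c5 (best of 3, 6, 8, 11, 12); Player 1 gets 10.
- B → C plays c5 (best of 2, 0, 9, 9, 10); Player 1 gets 5.
Maximizing over 10, 5, Player 1 chooses T. Subgame-perfect outcome: (T, c5) with payoffs (10, 12).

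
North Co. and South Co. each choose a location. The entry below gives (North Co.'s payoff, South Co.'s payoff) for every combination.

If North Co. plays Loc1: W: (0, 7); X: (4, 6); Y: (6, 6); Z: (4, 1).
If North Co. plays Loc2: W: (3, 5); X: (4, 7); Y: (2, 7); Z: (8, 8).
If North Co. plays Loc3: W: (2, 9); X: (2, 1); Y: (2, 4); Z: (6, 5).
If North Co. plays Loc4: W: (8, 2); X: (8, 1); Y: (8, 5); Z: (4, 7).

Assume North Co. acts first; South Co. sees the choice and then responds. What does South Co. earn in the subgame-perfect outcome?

8

Work backward from South Co.'s decision.
- Loc1 → South Co. plays W (best of 7, 6, 6, 1); North Co. gets 0.
- Loc2 → South Co. plays Z (best of 5, 7, 7, 8); North Co. gets 8.
- Loc3 → South Co. plays W (best of 9, 1, 4, 5); North Co. gets 2.
- Loc4 → South Co. plays Z (best of 2, 1, 5, 7); North Co. gets 4.
Among 0, 8, 2, 4, the best is 8 at Loc2. Subgame-perfect outcome: (Loc2, Z) with payoffs (8, 8).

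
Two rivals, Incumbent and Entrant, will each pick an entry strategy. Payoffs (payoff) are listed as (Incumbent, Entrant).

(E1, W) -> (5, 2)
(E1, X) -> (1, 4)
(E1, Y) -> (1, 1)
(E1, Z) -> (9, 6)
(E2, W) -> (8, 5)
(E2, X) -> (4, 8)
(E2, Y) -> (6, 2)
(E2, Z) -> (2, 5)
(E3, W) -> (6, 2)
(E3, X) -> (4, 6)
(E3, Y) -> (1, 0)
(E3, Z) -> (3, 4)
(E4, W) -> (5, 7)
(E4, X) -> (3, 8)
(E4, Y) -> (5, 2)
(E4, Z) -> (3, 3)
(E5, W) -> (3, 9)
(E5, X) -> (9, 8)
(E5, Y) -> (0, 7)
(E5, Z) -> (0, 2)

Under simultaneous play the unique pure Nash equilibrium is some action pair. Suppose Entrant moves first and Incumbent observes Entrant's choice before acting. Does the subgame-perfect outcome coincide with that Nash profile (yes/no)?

Work backward from Incumbent's decision.
- W: Incumbent compares 5, 8, 6, 5, 3 and picks E2; Entrant would get 5.
- X: Incumbent compares 1, 4, 4, 3, 9 and picks E5; Entrant would get 8.
- Y: Incumbent compares 1, 6, 1, 5, 0 and picks E2; Entrant would get 2.
- Z: Incumbent compares 9, 2, 3, 3, 0 and picks E1; Entrant would get 6.
Entrant's induced payoffs are 5, 8, 2, 6, so Entrant commits to X. Subgame-perfect outcome: (E5, X) with payoffs (9, 8).
For the simultaneous game, intersect best replies.
Incumbent's best replies: W→E2; X→E5; Y→E2; Z→E1.
Entrant's best replies: E1→Z; E2→X; E3→X; E4→X; E5→W.
The unique mutual best reply is (E1, Z), giving (9, 6).
Sequential outcome (E5, X) differs from the Nash profile (E1, Z).

no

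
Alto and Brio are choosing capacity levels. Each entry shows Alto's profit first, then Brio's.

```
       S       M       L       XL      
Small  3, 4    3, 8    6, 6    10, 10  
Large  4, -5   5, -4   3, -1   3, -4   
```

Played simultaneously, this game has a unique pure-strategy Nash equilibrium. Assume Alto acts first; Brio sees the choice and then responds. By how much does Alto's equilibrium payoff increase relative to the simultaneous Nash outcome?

0

Brio best-responds to each possible Alto move:
- Small: BR = XL, leader payoff 10.
- Large: BR = L, leader payoff 3.
Maximizing over 10, 3, Alto chooses Small. Subgame-perfect outcome: (Small, XL) with payoffs (10, 10).
For the simultaneous game, intersect best replies.
Alto's best replies: S→Large; M→Large; L→Small; XL→Small.
Brio's best replies: Small→XL; Large→L.
Only (Small, XL) has each player best-responding; Nash payoffs (10, 10).
Alto's commitment gain: 10 − 10 = 0.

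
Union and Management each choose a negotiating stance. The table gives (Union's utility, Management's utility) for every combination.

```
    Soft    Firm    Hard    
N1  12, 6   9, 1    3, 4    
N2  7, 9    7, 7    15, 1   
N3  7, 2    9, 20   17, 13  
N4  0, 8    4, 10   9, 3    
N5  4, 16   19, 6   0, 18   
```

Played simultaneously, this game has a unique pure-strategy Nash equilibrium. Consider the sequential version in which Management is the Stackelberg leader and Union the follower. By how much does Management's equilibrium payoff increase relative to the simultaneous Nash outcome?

7

Union best-responds to each possible Management move:
- Soft: Union compares 12, 7, 7, 0, 4 and picks N1; Management would get 6.
- Firm: Union compares 9, 7, 9, 4, 19 and picks N5; Management would get 6.
- Hard: Union compares 3, 15, 17, 9, 0 and picks N3; Management would get 13.
Management's induced payoffs are 6, 6, 13, so Management commits to Hard. Subgame-perfect outcome: (N3, Hard) with payoffs (17, 13).
Now find the simultaneous Nash equilibrium.
Union's best replies: Soft→N1; Firm→N5; Hard→N3.
Management's best replies: N1→Soft; N2→Soft; N3→Firm; N4→Firm; N5→Hard.
The unique mutual best reply is (N1, Soft), giving (12, 6).
Management's commitment gain: 13 − 6 = 7.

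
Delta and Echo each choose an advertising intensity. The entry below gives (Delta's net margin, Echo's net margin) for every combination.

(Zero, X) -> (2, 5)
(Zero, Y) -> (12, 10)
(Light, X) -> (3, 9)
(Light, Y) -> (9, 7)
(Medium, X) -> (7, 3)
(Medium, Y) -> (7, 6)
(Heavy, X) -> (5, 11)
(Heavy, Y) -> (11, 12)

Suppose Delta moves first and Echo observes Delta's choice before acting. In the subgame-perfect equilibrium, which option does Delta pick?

Zero

Echo best-responds to each possible Delta move:
- Zero → Echo plays Y (best of 5, 10); Delta gets 12.
- Light → Echo plays X (best of 9, 7); Delta gets 3.
- Medium → Echo plays Y (best of 3, 6); Delta gets 7.
- Heavy → Echo plays Y (best of 11, 12); Delta gets 11.
Among 12, 3, 7, 11, the best is 12 at Zero. Subgame-perfect outcome: (Zero, Y) with payoffs (12, 10).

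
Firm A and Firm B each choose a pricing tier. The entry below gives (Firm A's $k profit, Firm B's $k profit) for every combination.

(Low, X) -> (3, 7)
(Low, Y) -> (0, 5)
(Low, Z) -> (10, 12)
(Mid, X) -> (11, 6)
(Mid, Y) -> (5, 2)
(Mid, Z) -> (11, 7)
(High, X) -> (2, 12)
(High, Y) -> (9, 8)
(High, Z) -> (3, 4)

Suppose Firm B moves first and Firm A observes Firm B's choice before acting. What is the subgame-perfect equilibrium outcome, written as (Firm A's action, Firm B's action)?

(High, Y)

Backward induction with Firm B moving first.
- X → Firm A plays Mid (best of 3, 11, 2); Firm B gets 6.
- Y → Firm A plays High (best of 0, 5, 9); Firm B gets 8.
- Z → Firm A plays Mid (best of 10, 11, 3); Firm B gets 7.
Among 6, 8, 7, the best is 8 at Y. Subgame-perfect outcome: (High, Y) with payoffs (9, 8).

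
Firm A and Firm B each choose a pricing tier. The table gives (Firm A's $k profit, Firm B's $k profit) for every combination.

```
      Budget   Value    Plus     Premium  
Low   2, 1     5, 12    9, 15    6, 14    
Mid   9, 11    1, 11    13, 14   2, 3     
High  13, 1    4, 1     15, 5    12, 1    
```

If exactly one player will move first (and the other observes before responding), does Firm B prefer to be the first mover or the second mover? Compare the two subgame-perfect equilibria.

If Firm A leads: Firm B's best replies are Low→Plus, Mid→Plus, High→Plus; Firm A's induced payoffs 9, 13, 15; outcome (High, Plus), payoffs (15, 5).
If Firm B leads: Firm A's best replies are Budget→High, Value→Low, Plus→High, Premium→High; Firm B's induced payoffs 1, 12, 5, 1; outcome (Low, Value), payoffs (5, 12).
Firm B gets 12 moving first and 5 moving second, so Firm B prefers to move first.

first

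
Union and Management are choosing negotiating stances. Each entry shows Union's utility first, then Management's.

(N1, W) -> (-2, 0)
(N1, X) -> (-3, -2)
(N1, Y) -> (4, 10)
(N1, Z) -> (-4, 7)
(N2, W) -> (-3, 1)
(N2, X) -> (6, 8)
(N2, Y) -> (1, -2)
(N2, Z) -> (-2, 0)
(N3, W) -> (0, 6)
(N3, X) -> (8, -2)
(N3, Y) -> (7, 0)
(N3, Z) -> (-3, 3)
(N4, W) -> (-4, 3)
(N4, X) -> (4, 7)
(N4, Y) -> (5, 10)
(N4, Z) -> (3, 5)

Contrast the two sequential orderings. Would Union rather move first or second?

If Union leads: Management's best replies are N1→Y, N2→X, N3→W, N4→Y; Union's induced payoffs 4, 6, 0, 5; outcome (N2, X), payoffs (6, 8).
If Management leads: Union's best replies are W→N3, X→N3, Y→N3, Z→N4; Management's induced payoffs 6, -2, 0, 5; outcome (N3, W), payoffs (0, 6).
Union gets 6 moving first and 0 moving second, so Union prefers to move first.

first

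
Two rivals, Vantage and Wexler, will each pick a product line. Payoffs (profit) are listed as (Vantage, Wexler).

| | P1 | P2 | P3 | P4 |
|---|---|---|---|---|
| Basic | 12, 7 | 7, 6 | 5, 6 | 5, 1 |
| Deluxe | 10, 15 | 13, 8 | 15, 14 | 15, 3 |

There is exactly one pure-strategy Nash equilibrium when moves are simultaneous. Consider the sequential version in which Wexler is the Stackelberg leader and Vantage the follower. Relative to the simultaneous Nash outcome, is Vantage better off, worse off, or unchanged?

better off

Solve by backward induction (Wexler leads).
- P1: Vantage compares 12, 10 and picks Basic; Wexler would get 7.
- P2: Vantage compares 7, 13 and picks Deluxe; Wexler would get 8.
- P3: Vantage compares 5, 15 and picks Deluxe; Wexler would get 14.
- P4: Vantage compares 5, 15 and picks Deluxe; Wexler would get 3.
Wexler's induced payoffs are 7, 8, 14, 3, so Wexler commits to P3. Subgame-perfect outcome: (Deluxe, P3) with payoffs (15, 14).
For the simultaneous game, intersect best replies.
Vantage's best replies: P1→Basic; P2→Deluxe; P3→Deluxe; P4→Deluxe.
Wexler's best replies: Basic→P1; Deluxe→P1.
Only (Basic, P1) has each player best-responding; Nash payoffs (12, 7).
Vantage earns 15 sequentially versus 12 at the Nash outcome: better off.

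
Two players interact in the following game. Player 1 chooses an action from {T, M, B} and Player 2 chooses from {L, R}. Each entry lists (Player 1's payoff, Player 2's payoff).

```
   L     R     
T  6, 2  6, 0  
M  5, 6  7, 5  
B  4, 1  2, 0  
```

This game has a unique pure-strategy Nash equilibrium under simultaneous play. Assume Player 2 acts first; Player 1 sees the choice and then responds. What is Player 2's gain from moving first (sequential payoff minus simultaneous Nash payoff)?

3

Work backward from Player 1's decision.
- L: Player 1 compares 6, 5, 4 and picks T; Player 2 would get 2.
- R: Player 1 compares 6, 7, 2 and picks M; Player 2 would get 5.
Maximizing over 2, 5, Player 2 chooses R. Subgame-perfect outcome: (M, R) with payoffs (7, 5).
Under simultaneous play:
Player 1's best replies: L→T; R→M.
Player 2's best replies: T→L; M→L; B→L.
The unique mutual best reply is (T, L), giving (6, 2).
Player 2's commitment gain: 5 − 2 = 3.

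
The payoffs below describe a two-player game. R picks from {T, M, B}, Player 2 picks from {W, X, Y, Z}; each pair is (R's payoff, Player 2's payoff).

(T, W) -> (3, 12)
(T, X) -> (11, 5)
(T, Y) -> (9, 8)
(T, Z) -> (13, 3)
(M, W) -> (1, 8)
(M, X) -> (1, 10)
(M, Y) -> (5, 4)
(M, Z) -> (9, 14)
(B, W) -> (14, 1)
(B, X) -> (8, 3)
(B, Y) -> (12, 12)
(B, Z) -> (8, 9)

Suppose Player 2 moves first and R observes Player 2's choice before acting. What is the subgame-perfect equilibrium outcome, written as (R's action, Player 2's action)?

(B, Y)

R best-responds to each possible Player 2 move:
- W → R plays B (best of 3, 1, 14); Player 2 gets 1.
- X → R plays T (best of 11, 1, 8); Player 2 gets 5.
- Y → R plays B (best of 9, 5, 12); Player 2 gets 12.
- Z → R plays T (best of 13, 9, 8); Player 2 gets 3.
Maximizing over 1, 5, 12, 3, Player 2 chooses Y. Subgame-perfect outcome: (B, Y) with payoffs (12, 12).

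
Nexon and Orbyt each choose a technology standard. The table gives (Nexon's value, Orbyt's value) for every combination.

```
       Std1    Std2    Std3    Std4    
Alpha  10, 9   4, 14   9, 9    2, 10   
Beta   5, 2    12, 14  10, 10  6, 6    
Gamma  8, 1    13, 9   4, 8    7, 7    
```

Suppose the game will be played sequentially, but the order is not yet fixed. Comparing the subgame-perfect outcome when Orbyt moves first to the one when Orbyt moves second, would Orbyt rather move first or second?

If Nexon leads: Orbyt's best replies are Alpha→Std2, Beta→Std2, Gamma→Std2; Nexon's induced payoffs 4, 12, 13; outcome (Gamma, Std2), payoffs (13, 9).
If Orbyt leads: Nexon's best replies are Std1→Alpha, Std2→Gamma, Std3→Beta, Std4→Gamma; Orbyt's induced payoffs 9, 9, 10, 7; outcome (Beta, Std3), payoffs (10, 10).
Orbyt gets 10 moving first and 9 moving second, so Orbyt prefers to move first.

first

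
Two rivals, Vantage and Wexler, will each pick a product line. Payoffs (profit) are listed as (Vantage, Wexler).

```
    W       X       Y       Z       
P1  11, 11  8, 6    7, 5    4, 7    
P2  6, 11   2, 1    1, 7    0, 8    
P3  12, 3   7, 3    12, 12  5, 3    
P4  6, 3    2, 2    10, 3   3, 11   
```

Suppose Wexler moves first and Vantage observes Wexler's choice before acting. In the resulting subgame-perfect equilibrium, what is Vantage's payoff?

12

Solve by backward induction (Wexler leads).
- W → Vantage plays P3 (best of 11, 6, 12, 6); Wexler gets 3.
- X → Vantage plays P1 (best of 8, 2, 7, 2); Wexler gets 6.
- Y → Vantage plays P3 (best of 7, 1, 12, 10); Wexler gets 12.
- Z → Vantage plays P3 (best of 4, 0, 5, 3); Wexler gets 3.
Maximizing over 3, 6, 12, 3, Wexler chooses Y. Subgame-perfect outcome: (P3, Y) with payoffs (12, 12).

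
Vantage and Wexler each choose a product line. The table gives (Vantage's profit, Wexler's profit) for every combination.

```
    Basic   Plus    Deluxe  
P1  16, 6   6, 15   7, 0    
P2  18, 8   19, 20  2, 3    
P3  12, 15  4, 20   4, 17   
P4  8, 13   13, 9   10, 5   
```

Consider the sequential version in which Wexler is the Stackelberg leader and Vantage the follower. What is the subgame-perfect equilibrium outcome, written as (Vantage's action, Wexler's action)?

Backward induction with Wexler moving first.
- Basic: Vantage compares 16, 18, 12, 8 and picks P2; Wexler would get 8.
- Plus: Vantage compares 6, 19, 4, 13 and picks P2; Wexler would get 20.
- Deluxe: Vantage compares 7, 2, 4, 10 and picks P4; Wexler would get 5.
Among 8, 20, 5, the best is 20 at Plus. Subgame-perfect outcome: (P2, Plus) with payoffs (19, 20).

(P2, Plus)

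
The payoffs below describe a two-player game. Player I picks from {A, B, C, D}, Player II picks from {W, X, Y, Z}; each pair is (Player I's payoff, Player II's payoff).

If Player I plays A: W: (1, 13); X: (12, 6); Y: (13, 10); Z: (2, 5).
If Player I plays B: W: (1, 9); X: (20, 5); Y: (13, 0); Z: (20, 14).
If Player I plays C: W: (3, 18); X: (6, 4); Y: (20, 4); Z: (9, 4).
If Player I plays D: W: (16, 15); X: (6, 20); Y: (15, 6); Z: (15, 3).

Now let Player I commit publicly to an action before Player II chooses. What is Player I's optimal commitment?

Solve by backward induction (Player I leads).
- A: BR = W, leader payoff 1.
- B: BR = Z, leader payoff 20.
- C: BR = W, leader payoff 3.
- D: BR = X, leader payoff 6.
Player I's induced payoffs are 1, 20, 3, 6, so Player I commits to B. Subgame-perfect outcome: (B, Z) with payoffs (20, 14).

B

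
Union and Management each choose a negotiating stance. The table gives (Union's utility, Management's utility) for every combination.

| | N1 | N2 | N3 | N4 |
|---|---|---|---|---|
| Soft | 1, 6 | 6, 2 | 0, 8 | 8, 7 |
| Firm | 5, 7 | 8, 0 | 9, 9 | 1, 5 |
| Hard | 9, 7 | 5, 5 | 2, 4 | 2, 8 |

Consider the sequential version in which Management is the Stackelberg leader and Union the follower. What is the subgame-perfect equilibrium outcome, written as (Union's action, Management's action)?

(Firm, N3)

Solve by backward induction (Management leads).
- N1: Union compares 1, 5, 9 and picks Hard; Management would get 7.
- N2: Union compares 6, 8, 5 and picks Firm; Management would get 0.
- N3: Union compares 0, 9, 2 and picks Firm; Management would get 9.
- N4: Union compares 8, 1, 2 and picks Soft; Management would get 7.
Management's induced payoffs are 7, 0, 9, 7, so Management commits to N3. Subgame-perfect outcome: (Firm, N3) with payoffs (9, 9).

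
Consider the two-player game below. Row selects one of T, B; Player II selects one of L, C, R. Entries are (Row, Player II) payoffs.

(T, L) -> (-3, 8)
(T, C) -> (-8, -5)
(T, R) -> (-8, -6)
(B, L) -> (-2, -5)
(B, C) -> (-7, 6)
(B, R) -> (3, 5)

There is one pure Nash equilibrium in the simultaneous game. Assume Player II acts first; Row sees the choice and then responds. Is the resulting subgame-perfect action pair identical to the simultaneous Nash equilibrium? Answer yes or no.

Backward induction with Player II moving first.
- L → Row plays B (best of -3, -2); Player II gets -5.
- C → Row plays B (best of -8, -7); Player II gets 6.
- R → Row plays B (best of -8, 3); Player II gets 5.
Player II's induced payoffs are -5, 6, 5, so Player II commits to C. Subgame-perfect outcome: (B, C) with payoffs (-7, 6).
For the simultaneous game, intersect best replies.
Row's best replies: L→B; C→B; R→B.
Player II's best replies: T→L; B→C.
The unique mutual best reply is (B, C), giving (-7, 6).
Sequential outcome (B, C) coincides with the Nash profile (B, C).

yes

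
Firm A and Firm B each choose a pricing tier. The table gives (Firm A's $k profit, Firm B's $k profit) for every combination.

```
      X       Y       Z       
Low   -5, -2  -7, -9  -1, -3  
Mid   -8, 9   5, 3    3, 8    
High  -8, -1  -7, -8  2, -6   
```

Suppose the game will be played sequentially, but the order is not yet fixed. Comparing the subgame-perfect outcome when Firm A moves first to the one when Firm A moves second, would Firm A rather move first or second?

second

If Firm A leads: Firm B's best replies are Low→X, Mid→X, High→X; Firm A's induced payoffs -5, -8, -8; outcome (Low, X), payoffs (-5, -2).
If Firm B leads: Firm A's best replies are X→Low, Y→Mid, Z→Mid; Firm B's induced payoffs -2, 3, 8; outcome (Mid, Z), payoffs (3, 8).
Firm A gets -5 moving first and 3 moving second, so Firm A prefers to move second.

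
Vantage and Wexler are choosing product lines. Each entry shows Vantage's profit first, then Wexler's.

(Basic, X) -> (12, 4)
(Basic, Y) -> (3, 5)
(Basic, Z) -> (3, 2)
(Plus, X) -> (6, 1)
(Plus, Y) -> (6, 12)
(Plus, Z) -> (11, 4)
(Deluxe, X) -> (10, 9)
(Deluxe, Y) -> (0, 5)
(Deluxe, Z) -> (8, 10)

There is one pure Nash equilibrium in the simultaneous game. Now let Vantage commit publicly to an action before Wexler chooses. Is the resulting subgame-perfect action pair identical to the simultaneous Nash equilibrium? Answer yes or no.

Work backward from Wexler's decision.
- Basic → Wexler plays Y (best of 4, 5, 2); Vantage gets 3.
- Plus → Wexler plays Y (best of 1, 12, 4); Vantage gets 6.
- Deluxe → Wexler plays Z (best of 9, 5, 10); Vantage gets 8.
Maximizing over 3, 6, 8, Vantage chooses Deluxe. Subgame-perfect outcome: (Deluxe, Z) with payoffs (8, 10).
Now find the simultaneous Nash equilibrium.
Vantage's best replies: X→Basic; Y→Plus; Z→Plus.
Wexler's best replies: Basic→Y; Plus→Y; Deluxe→Z.
The unique mutual best reply is (Plus, Y), giving (6, 12).
Sequential outcome (Deluxe, Z) differs from the Nash profile (Plus, Y).

no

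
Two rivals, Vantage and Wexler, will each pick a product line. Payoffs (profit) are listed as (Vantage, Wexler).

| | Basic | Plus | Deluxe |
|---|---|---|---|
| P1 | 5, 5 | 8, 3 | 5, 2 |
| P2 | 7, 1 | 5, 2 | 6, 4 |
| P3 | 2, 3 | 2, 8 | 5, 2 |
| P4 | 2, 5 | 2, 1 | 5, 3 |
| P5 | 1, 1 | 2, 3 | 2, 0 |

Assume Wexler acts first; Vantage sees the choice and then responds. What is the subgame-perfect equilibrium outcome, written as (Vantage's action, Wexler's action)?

Work backward from Vantage's decision.
- Basic: BR = P2, leader payoff 1.
- Plus: BR = P1, leader payoff 3.
- Deluxe: BR = P2, leader payoff 4.
Among 1, 3, 4, the best is 4 at Deluxe. Subgame-perfect outcome: (P2, Deluxe) with payoffs (6, 4).

(P2, Deluxe)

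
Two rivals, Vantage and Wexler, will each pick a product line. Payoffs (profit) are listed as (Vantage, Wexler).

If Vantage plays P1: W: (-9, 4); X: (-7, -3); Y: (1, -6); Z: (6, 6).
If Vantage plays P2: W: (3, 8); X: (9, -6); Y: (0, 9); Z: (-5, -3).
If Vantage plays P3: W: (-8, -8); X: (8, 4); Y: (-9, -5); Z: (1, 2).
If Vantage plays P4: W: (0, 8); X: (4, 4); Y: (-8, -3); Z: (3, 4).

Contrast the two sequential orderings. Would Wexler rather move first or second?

first

If Vantage leads: Wexler's best replies are P1→Z, P2→Y, P3→X, P4→W; Vantage's induced payoffs 6, 0, 8, 0; outcome (P3, X), payoffs (8, 4).
If Wexler leads: Vantage's best replies are W→P2, X→P2, Y→P1, Z→P1; Wexler's induced payoffs 8, -6, -6, 6; outcome (P2, W), payoffs (3, 8).
Wexler gets 8 moving first and 4 moving second, so Wexler prefers to move first.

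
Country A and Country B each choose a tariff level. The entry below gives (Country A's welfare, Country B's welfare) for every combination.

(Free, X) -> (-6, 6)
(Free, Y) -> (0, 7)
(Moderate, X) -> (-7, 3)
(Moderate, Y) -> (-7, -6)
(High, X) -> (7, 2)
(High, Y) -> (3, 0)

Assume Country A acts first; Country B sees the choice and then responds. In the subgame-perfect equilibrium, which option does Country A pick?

Backward induction with Country A moving first.
- Free: BR = Y, leader payoff 0.
- Moderate: BR = X, leader payoff -7.
- High: BR = X, leader payoff 7.
Maximizing over 0, -7, 7, Country A chooses High. Subgame-perfect outcome: (High, X) with payoffs (7, 2).

High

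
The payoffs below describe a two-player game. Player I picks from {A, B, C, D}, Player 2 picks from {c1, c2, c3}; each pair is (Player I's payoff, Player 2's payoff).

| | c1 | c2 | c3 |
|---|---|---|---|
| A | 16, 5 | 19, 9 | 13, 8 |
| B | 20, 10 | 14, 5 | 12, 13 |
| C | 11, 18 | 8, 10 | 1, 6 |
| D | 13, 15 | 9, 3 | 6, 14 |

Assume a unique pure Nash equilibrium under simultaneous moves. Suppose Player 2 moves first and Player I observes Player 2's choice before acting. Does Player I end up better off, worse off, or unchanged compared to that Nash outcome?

Player I best-responds to each possible Player 2 move:
- c1: Player I compares 16, 20, 11, 13 and picks B; Player 2 would get 10.
- c2: Player I compares 19, 14, 8, 9 and picks A; Player 2 would get 9.
- c3: Player I compares 13, 12, 1, 6 and picks A; Player 2 would get 8.
Player 2's induced payoffs are 10, 9, 8, so Player 2 commits to c1. Subgame-perfect outcome: (B, c1) with payoffs (20, 10).
Under simultaneous play:
Player I's best replies: c1→B; c2→A; c3→A.
Player 2's best replies: A→c2; B→c3; C→c1; D→c1.
Only (A, c2) has each player best-responding; Nash payoffs (19, 9).
Player I earns 20 sequentially versus 19 at the Nash outcome: better off.

better off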